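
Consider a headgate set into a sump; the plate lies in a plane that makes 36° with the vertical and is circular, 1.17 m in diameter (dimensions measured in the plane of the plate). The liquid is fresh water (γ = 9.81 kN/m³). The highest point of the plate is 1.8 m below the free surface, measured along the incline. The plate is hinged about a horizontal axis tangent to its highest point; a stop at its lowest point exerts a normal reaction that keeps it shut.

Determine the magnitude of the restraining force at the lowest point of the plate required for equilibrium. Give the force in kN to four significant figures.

P ≈ 10.80 kN

γ = 9.81 kN/m³.
The plate makes 36° with the vertical, i.e. θ = 90° − 36° = 54° to the horizontal. Measuring y along the incline from the free-surface line, vertical depth h = y·sinθ with sinθ = 0.809017.
The centroid is at the centre, 0.585 m below the top of the plate, so y_c = 1.8 + 0.585 = 2.385 m and h_c = 2.385 × 0.809017 = 1.92951 m.
A = π(0.585)² = 1.07513 m².
Resultant F = γ·h_c·A = 9.81 × 1.92951 × 1.07513 = 20.3506 kN.
I_c = πr⁴/4 = π × 0.585⁴/4 = 0.0919842 m⁴.
Centre of pressure: y_p = y_c + I_c/(y_c·A) = 2.385 + 0.0919842/(2.385 × 1.07513) = 2.385 + 0.0358727 = 2.42087 m along the plane.
The resultant acts 0.585 + 0.0358727 = 0.620873 m (along the plate) below the hinge at the top edge, so the moment about the hinge is M = F × 0.620873 = 20.3506 × 0.620873 = 12.6351 kN·m.
A normal force at the bottom, 1.17 m from the hinge, must supply this moment: P = 12.6351/1.17 = 10.7992 kN.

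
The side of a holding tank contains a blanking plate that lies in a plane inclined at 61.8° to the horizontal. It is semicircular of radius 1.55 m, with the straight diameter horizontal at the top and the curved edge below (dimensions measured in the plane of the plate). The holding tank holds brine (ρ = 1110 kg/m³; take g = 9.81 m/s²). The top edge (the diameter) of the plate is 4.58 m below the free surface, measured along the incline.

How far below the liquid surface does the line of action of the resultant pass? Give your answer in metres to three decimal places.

γ = ρg = 1110 × 9.81 / 1000 = 10.8891 kN/m³.
Let θ = 61.8° be the plate's angle to the horizontal; measure y along the incline from where the plane meets the free surface. Vertical depth h = y·sinθ with sinθ = 0.881303.
The centroid of a semicircle lies 4r/(3π) = 0.65784 m from the diameter, here below the top edge, so y_c = 4.58 + 0.65784 = 5.23784 m and h_c = 5.23784 × 0.881303 = 4.61612 m.
A = πr²/2 = π × 1.55²/2 = 3.77384 m².
Resultant F = γ·h_c·A = 10.8891 × 4.61612 × 3.77384 = 189.694 kN.
I_c = (π/8 − 8/(9π))·r⁴ = 0.109757 × 1.55⁴ = 0.633518 m⁴.
Centre of pressure: y_p = y_c + I_c/(y_c·A) = 5.23784 + 0.633518/(5.23784 × 3.77384) = 5.23784 + 0.0320496 = 5.26989 m along the plane.
Vertically, h_p = y_p·sinθ = 5.26989 × 0.881303 = 4.64437 m.

h_p = 4.644 m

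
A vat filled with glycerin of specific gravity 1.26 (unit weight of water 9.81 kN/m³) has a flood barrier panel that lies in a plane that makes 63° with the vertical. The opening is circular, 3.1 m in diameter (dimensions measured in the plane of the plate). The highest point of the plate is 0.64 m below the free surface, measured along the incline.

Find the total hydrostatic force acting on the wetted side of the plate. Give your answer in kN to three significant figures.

F ≈ 92.8 kN

γ = 1.26 × 9.81 = 12.3606 kN/m³.
The plate makes 63° with the vertical, i.e. θ = 90° − 63° = 27° to the horizontal. Measuring y along the incline from the free-surface line, vertical depth h = y·sinθ with sinθ = 0.453990.
The centroid is at the centre, 1.55 m below the top of the plate, so y_c = 0.64 + 1.55 = 2.19 m and h_c = 2.19 × 0.453990 = 0.994238 m.
A = π(1.55)² = 7.54768 m².
Resultant F = γ·h_c·A = 12.3606 × 0.994238 × 7.54768 = 92.7563 kN.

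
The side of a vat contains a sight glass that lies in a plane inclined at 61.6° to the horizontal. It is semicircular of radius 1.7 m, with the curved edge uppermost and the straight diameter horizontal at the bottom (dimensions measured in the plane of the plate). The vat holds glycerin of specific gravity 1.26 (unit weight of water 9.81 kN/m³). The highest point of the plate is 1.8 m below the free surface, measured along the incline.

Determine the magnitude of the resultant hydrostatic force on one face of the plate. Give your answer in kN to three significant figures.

γ = 1.26 × 9.81 = 12.3606 kN/m³.
Let θ = 61.6° be the plate's angle to the horizontal; measure y along the incline from where the plane meets the free surface. Vertical depth h = y·sinθ with sinθ = 0.879649.
The centroid lies 4r/(3π) = 0.721502 m above the diameter, so r − 4r/(3π) = 1.7 − 0.721502 = 0.978498 m below the topmost point, so y_c = 1.8 + 0.978498 = 2.7785 m and h_c = 2.7785 × 0.879649 = 2.4441 m.
A = πr²/2 = π × 1.7²/2 = 4.5396 m².
Resultant F = γ·h_c·A = 12.3606 × 2.4441 × 4.5396 = 137.144 kN.

F ≈ 137 kN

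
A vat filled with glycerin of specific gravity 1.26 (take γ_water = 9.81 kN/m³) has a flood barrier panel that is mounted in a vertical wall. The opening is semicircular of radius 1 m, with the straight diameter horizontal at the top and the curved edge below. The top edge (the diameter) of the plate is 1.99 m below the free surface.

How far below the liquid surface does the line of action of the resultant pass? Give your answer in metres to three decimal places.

h_p = 2.443 m

γ = 1.26 × 9.81 = 12.3606 kN/m³.
The centroid of a semicircle lies 4r/(3π) = 0.424413 m from the diameter, here below the top edge, so the centroid depth is h_c = 1.99 + 0.424413 = 2.41441 m.
A = πr²/2 = π × 1²/2 = 1.5708 m².
Resultant F = γ·h_c·A = 12.3606 × 2.41441 × 1.5708 = 46.8783 kN.
I_c = (π/8 − 8/(9π))·r⁴ = 0.109757 × 1⁴ = 0.109757 m⁴.
Centre of pressure: y_p = y_c + I_c/(y_c·A) = 2.41441 + 0.109757/(2.41441 × 1.5708) = 2.41441 + 0.0289401 = 2.44335 m along the plane.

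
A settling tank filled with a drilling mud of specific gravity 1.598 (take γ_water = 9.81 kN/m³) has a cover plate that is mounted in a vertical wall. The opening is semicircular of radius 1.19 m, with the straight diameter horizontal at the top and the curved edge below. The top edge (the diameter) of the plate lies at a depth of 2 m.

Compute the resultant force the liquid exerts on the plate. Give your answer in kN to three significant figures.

F ≈ 87.4 kN

γ = 1.598 × 9.81 = 15.67638 kN/m³.
The centroid of a semicircle lies 4r/(3π) = 0.505052 m from the diameter, here below the top edge, so the centroid depth is h_c = 2 + 0.505052 = 2.50505 m.
A = πr²/2 = π × 1.19²/2 = 2.2244 m².
Resultant F = γ·h_c·A = 15.67638 × 2.50505 × 2.2244 = 87.3524 kN.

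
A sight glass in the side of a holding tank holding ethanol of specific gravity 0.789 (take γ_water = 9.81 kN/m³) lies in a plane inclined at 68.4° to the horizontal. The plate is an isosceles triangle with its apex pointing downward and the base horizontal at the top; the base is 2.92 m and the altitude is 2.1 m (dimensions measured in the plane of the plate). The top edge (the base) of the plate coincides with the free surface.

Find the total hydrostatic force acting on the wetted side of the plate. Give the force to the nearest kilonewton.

γ = 0.789 × 9.81 = 7.74009 kN/m³.
Let θ = 68.4° be the plate's angle to the horizontal; measure y along the incline from where the plane meets the free surface. Vertical depth h = y·sinθ with sinθ = 0.929776.
With the apex down, the centroid sits h/3 = 2.1/3 = 0.7 m below the base (the top edge), so y_c = 0.7 m and h_c = 0.7 × 0.929776 = 0.650843 m.
A = ½ × 2.92 × 2.1 = 3.066 m².
Resultant F = γ·h_c·A = 7.74009 × 0.650843 × 3.066 = 15.4452 kN.

F ≈ 15 kN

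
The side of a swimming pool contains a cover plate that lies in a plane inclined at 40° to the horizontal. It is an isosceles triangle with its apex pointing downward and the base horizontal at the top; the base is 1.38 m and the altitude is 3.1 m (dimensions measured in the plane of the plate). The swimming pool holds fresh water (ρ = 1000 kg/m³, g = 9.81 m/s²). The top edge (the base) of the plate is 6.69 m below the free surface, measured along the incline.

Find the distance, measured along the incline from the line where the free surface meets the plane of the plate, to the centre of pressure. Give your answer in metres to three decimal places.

y_p = 7.792 m

γ = ρg = 1000 × 9.81 = 9810 N/m³ = 9.81 kN/m³.
Let θ = 40° be the plate's angle to the horizontal; measure y along the incline from where the plane meets the free surface. Vertical depth h = y·sinθ with sinθ = 0.642788.
With the apex down, the centroid sits h/3 = 3.1/3 = 1.03333 m below the base (the top edge), so y_c = 6.69 + 1.03333 = 7.72333 m and h_c = 7.72333 × 0.642788 = 4.96446 m.
A = ½ × 1.38 × 3.1 = 2.139 m².
Resultant F = γ·h_c·A = 9.81 × 4.96446 × 2.139 = 104.172 kN.
I_c = b·h³/36 = 1.38 × 3.1³/36 = 1.14199 m⁴.
Centre of pressure: y_p = y_c + I_c/(y_c·A) = 7.72333 + 1.14199/(7.72333 × 2.139) = 7.72333 + 0.0691269 = 7.79246 m along the plane.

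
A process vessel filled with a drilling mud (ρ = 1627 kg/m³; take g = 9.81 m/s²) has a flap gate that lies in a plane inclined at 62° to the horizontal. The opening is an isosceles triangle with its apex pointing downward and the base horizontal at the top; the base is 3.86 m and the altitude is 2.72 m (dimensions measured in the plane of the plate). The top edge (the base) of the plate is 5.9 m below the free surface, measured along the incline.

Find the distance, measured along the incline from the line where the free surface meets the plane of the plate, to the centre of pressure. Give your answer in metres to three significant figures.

γ = ρg = 1627 × 9.81 / 1000 = 15.96087 kN/m³.
Let θ = 62° be the plate's angle to the horizontal; measure y along the incline from where the plane meets the free surface. Vertical depth h = y·sinθ with sinθ = 0.882948.
With the apex down, the centroid sits h/3 = 2.72/3 = 0.906667 m below the base (the top edge), so y_c = 5.9 + 0.906667 = 6.80667 m and h_c = 6.80667 × 0.882948 = 6.00994 m.
A = ½ × 3.86 × 2.72 = 5.2496 m².
Resultant F = γ·h_c·A = 15.96087 × 6.00994 × 5.2496 = 503.562 kN.
I_c = b·h³/36 = 3.86 × 2.72³/36 = 2.1577 m⁴.
Centre of pressure: y_p = y_c + I_c/(y_c·A) = 6.80667 + 2.1577/(6.80667 × 5.2496) = 6.80667 + 0.0603852 = 6.86706 m along the plane.

y_p = 6.87 m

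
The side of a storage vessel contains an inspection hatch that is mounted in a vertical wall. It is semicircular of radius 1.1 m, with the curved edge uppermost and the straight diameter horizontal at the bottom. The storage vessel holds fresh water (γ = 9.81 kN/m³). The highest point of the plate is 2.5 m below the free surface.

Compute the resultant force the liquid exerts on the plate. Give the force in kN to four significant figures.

γ = 9.81 kN/m³.
The centroid lies 4r/(3π) = 0.466854 m above the diameter, so r − 4r/(3π) = 1.1 − 0.466854 = 0.633146 m below the topmost point, so the centroid depth is h_c = 2.5 + 0.633146 = 3.13315 m.
A = πr²/2 = π × 1.1²/2 = 1.90066 m².
Resultant F = γ·h_c·A = 9.81 × 3.13315 × 1.90066 = 58.4191 kN.

F ≈ 58.42 kN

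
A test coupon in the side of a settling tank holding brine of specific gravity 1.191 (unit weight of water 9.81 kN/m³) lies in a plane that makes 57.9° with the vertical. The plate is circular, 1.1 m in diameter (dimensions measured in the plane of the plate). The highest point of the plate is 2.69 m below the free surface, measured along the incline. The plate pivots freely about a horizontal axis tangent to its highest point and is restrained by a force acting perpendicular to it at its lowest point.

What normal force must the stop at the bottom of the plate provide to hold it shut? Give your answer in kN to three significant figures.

P ≈ 9.96 kN

γ = 1.191 × 9.81 = 11.68371 kN/m³.
The plate makes 57.9° with the vertical, i.e. θ = 90° − 57.9° = 32.1° to the horizontal. Measuring y along the incline from the free-surface line, vertical depth h = y·sinθ with sinθ = 0.531399.
The centroid is at the centre, 0.55 m below the top of the plate, so y_c = 2.69 + 0.55 = 3.24 m and h_c = 3.24 × 0.531399 = 1.72173 m.
A = π(0.55)² = 0.950332 m².
Resultant F = γ·h_c·A = 11.68371 × 1.72173 × 0.950332 = 19.1171 kN.
I_c = πr⁴/4 = π × 0.55⁴/4 = 0.0718688 m⁴.
Centre of pressure: y_p = y_c + I_c/(y_c·A) = 3.24 + 0.0718688/(3.24 × 0.950332) = 3.24 + 0.023341 = 3.26334 m along the plane.
The resultant acts 0.55 + 0.023341 = 0.573341 m (along the plate) below the hinge at the top edge, so the moment about the hinge is M = F × 0.573341 = 19.1171 × 0.573341 = 10.9606 kN·m.
A normal force at the bottom, 1.1 m from the hinge, must supply this moment: P = 10.9606/1.1 = 9.96418 kN.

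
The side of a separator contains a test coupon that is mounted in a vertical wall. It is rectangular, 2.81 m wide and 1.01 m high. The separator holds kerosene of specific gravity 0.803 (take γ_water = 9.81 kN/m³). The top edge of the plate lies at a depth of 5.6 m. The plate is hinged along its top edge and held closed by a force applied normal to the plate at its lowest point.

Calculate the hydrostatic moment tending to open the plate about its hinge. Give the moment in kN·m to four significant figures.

γ = 0.803 × 9.81 = 7.87743 kN/m³.
The centroid lies 1.01/2 = 0.505 m below the top edge, so the centroid depth is h_c = 5.6 + 0.505 = 6.105 m.
A = 2.81 × 1.01 = 2.8381 m².
Resultant F = γ·h_c·A = 7.87743 × 6.105 × 2.8381 = 136.489 kN.
I_c = b·h³/12 = 2.81 × 1.01³/12 = 0.241262 m⁴.
Centre of pressure: y_p = y_c + I_c/(y_c·A) = 6.105 + 0.241262/(6.105 × 2.8381) = 6.105 + 0.0139244 = 6.11892 m along the plane.
The resultant acts 0.505 + 0.0139244 = 0.518924 m (along the plate) below the hinge at the top edge, so the moment about the hinge is M = F × 0.518924 = 136.489 × 0.518924 = 70.8274 kN·m.

M ≈ 70.83 kN·m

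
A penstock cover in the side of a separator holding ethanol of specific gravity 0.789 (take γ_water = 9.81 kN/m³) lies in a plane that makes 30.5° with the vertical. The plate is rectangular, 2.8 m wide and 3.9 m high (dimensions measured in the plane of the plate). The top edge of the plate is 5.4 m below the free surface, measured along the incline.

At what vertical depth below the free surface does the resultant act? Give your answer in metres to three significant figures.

γ = 0.789 × 9.81 = 7.74009 kN/m³.
The plate makes 30.5° with the vertical, i.e. θ = 90° − 30.5° = 59.5° to the horizontal. Measuring y along the incline from the free-surface line, vertical depth h = y·sinθ with sinθ = 0.861629.
The centroid lies 3.9/2 = 1.95 m below the top edge, so y_c = 5.4 + 1.95 = 7.35 m and h_c = 7.35 × 0.861629 = 6.33297 m.
A = 2.8 × 3.9 = 10.92 m².
Resultant F = γ·h_c·A = 7.74009 × 6.33297 × 10.92 = 535.274 kN.
I_c = b·h³/12 = 2.8 × 3.9³/12 = 13.8411 m⁴.
Centre of pressure: y_p = y_c + I_c/(y_c·A) = 7.35 + 13.8411/(7.35 × 10.92) = 7.35 + 0.172449 = 7.52245 m along the plane.
Vertically, h_p = y_p·sinθ = 7.52245 × 0.861629 = 6.48156 m.

h_p = 6.48 m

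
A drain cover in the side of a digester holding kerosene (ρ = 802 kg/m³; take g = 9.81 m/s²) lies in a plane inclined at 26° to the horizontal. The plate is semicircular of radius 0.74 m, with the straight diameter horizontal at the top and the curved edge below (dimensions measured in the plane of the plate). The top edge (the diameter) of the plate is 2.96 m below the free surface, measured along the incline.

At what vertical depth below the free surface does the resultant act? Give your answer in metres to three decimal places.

h_p = 1.440 m

γ = ρg = 802 × 9.81 / 1000 = 7.86762 kN/m³.
Let θ = 26° be the plate's angle to the horizontal; measure y along the incline from where the plane meets the free surface. Vertical depth h = y·sinθ with sinθ = 0.438371.
The centroid of a semicircle lies 4r/(3π) = 0.314066 m from the diameter, here below the top edge, so y_c = 2.96 + 0.314066 = 3.27407 m and h_c = 3.27407 × 0.438371 = 1.43526 m.
A = πr²/2 = π × 0.74²/2 = 0.860168 m².
Resultant F = γ·h_c·A = 7.86762 × 1.43526 × 0.860168 = 9.71309 kN.
I_c = (π/8 − 8/(9π))·r⁴ = 0.109757 × 0.74⁴ = 0.0329124 m⁴.
Centre of pressure: y_p = y_c + I_c/(y_c·A) = 3.27407 + 0.0329124/(3.27407 × 0.860168) = 3.27407 + 0.0116866 = 3.28576 m along the plane.
Vertically, h_p = y_p·sinθ = 3.28576 × 0.438371 = 1.44038 m.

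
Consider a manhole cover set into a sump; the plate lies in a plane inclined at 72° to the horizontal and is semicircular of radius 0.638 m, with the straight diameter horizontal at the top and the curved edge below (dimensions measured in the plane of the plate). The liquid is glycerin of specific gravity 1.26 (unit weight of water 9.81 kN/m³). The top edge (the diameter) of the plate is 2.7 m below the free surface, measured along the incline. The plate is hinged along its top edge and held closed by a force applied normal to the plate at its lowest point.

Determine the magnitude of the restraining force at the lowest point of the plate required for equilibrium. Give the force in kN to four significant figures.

γ = 1.26 × 9.81 = 12.3606 kN/m³.
Let θ = 72° be the plate's angle to the horizontal; measure y along the incline from where the plane meets the free surface. Vertical depth h = y·sinθ with sinθ = 0.951057.
The centroid of a semicircle lies 4r/(3π) = 0.270776 m from the diameter, here below the top edge, so y_c = 2.7 + 0.270776 = 2.97078 m and h_c = 2.97078 × 0.951057 = 2.82538 m.
A = πr²/2 = π × 0.638²/2 = 0.639383 m².
Resultant F = γ·h_c·A = 12.3606 × 2.82538 × 0.639383 = 22.3294 kN.
I_c = (π/8 − 8/(9π))·r⁴ = 0.109757 × 0.638⁴ = 0.0181851 m⁴.
Centre of pressure: y_p = y_c + I_c/(y_c·A) = 2.97078 + 0.0181851/(2.97078 × 0.639383) = 2.97078 + 0.00957379 = 2.98035 m along the plane.
The resultant acts 0.270776 + 0.00957379 = 0.28035 m (along the plate) below the hinge at the top edge, so the moment about the hinge is M = F × 0.28035 = 22.3294 × 0.28035 = 6.26005 kN·m.
A normal force at the bottom, 0.638 m from the hinge, must supply this moment: P = 6.26005/0.638 = 9.81199 kN.

P ≈ 9.812 kN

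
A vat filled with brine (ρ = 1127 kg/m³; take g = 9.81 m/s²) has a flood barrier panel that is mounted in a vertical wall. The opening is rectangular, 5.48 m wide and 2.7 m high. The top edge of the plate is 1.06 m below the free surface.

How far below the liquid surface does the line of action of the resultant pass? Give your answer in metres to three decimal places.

h_p = 2.662 m

γ = ρg = 1127 × 9.81 / 1000 = 11.05587 kN/m³.
The centroid lies 2.7/2 = 1.35 m below the top edge, so the centroid depth is h_c = 1.06 + 1.35 = 2.41 m.
A = 5.48 × 2.7 = 14.796 m².
Resultant F = γ·h_c·A = 11.05587 × 2.41 × 14.796 = 394.234 kN.
I_c = b·h³/12 = 5.48 × 2.7³/12 = 8.98857 m⁴.
Centre of pressure: y_p = y_c + I_c/(y_c·A) = 2.41 + 8.98857/(2.41 × 14.796) = 2.41 + 0.252075 = 2.66208 m along the plane.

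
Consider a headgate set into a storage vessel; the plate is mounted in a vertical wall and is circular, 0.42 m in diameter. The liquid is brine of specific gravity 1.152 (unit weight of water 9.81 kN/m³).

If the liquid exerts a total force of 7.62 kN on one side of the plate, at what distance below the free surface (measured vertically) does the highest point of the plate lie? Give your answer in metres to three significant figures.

γ = 1.152 × 9.81 = 11.30112 kN/m³.
A = π(0.21)² = 0.138544 m².
From F = γ·h_c·A, the centroid depth is h_c = 7.62/(11.30112 × 0.138544) = 4.86683 m.
The centroid is at the centre, 0.21 m below the top of the plate, so the highest point sits at h_top = 4.86683 − 0.21 = 4.65683 m below the surface.

d_top ≈ 4.66 m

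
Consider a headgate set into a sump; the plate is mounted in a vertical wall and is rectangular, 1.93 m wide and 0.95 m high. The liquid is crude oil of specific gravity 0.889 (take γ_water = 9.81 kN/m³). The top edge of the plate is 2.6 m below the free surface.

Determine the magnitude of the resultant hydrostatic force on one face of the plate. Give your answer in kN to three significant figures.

γ = 0.889 × 9.81 = 8.72109 kN/m³.
The centroid lies 0.95/2 = 0.475 m below the top edge, so the centroid depth is h_c = 2.6 + 0.475 = 3.075 m.
A = 1.93 × 0.95 = 1.8335 m².
Resultant F = γ·h_c·A = 8.72109 × 3.075 × 1.8335 = 49.1696 kN.

F ≈ 49.2 kN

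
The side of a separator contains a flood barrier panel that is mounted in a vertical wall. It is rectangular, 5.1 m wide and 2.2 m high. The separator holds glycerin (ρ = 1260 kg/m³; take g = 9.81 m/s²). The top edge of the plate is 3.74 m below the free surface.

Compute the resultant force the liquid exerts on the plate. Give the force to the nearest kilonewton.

F ≈ 671 kN

γ = ρg = 1260 × 9.81 / 1000 = 12.3606 kN/m³.
The centroid lies 2.2/2 = 1.1 m below the top edge, so the centroid depth is h_c = 3.74 + 1.1 = 4.84 m.
A = 5.1 × 2.2 = 11.22 m².
Resultant F = γ·h_c·A = 12.3606 × 4.84 × 11.22 = 671.24 kN.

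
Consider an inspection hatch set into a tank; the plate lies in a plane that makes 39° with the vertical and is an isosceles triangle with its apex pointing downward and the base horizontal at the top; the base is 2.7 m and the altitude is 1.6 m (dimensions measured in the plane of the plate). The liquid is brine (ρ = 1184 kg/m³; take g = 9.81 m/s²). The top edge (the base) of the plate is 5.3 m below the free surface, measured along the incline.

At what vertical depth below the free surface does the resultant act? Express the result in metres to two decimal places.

γ = ρg = 1184 × 9.81 / 1000 = 11.61504 kN/m³.
The plate makes 39° with the vertical, i.e. θ = 90° − 39° = 51° to the horizontal. Measuring y along the incline from the free-surface line, vertical depth h = y·sinθ with sinθ = 0.777146.
With the apex down, the centroid sits h/3 = 1.6/3 = 0.533333 m below the base (the top edge), so y_c = 5.3 + 0.533333 = 5.83333 m and h_c = 5.83333 × 0.777146 = 4.53335 m.
A = ½ × 2.7 × 1.6 = 2.16 m².
Resultant F = γ·h_c·A = 11.61504 × 4.53335 × 2.16 = 113.735 kN.
I_c = b·h³/36 = 2.7 × 1.6³/36 = 0.3072 m⁴.
Centre of pressure: y_p = y_c + I_c/(y_c·A) = 5.83333 + 0.3072/(5.83333 × 2.16) = 5.83333 + 0.024381 = 5.85771 m along the plane.
Vertically, h_p = y_p·sinθ = 5.85771 × 0.777146 = 4.5523 m.

h_p = 4.55 m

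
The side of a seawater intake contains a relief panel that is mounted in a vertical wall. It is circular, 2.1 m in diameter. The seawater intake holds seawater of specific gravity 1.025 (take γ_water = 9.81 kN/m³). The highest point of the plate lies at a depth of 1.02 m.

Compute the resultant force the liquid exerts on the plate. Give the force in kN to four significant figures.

F ≈ 72.09 kN

γ = 1.025 × 9.81 = 10.05525 kN/m³.
The centroid is at the centre, 1.05 m below the top of the plate, so the centroid depth is h_c = 1.02 + 1.05 = 2.07 m.
A = π(1.05)² = 3.46361 m².
Resultant F = γ·h_c·A = 10.05525 × 2.07 × 3.46361 = 72.0929 kN.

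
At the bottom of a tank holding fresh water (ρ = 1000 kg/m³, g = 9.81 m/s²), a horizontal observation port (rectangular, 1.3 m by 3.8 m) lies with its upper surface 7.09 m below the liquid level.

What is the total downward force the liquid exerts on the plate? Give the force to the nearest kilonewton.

γ = ρg = 1000 × 9.81 = 9810 N/m³ = 9.81 kN/m³.
The plate is horizontal, so pressure is uniform at p = γ·h = 9.81 × 7.09 = 69.5529 kN/m².
A = 1.3 × 3.8 = 4.94 m².
F = p·A = 69.5529 × 4.94 = 343.591 kN.

F ≈ 344 kN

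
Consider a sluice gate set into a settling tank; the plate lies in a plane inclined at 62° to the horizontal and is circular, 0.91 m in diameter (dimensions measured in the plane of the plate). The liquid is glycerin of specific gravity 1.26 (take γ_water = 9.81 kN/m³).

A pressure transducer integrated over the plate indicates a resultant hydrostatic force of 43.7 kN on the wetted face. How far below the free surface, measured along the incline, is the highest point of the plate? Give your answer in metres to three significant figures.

y_top ≈ 5.70 m

γ = 1.26 × 9.81 = 12.3606 kN/m³.
A = π(0.455)² = 0.650388 m².
From F = γ·h_c·A, the centroid depth is h_c = 43.7/(12.3606 × 0.650388) = 5.43587 m.
Let θ = 62° be the plate's angle to the horizontal; measure y along the incline from where the plane meets the free surface. Vertical depth h = y·sinθ with sinθ = 0.882948.
Along the incline, y_c = h_c/sinθ = 5.43587/0.882948 = 6.1565 m.
The centroid is at the centre, 0.455 m below the top of the plate, so the highest point sits at y_top = 6.1565 − 0.455 = 5.7015 m along the incline.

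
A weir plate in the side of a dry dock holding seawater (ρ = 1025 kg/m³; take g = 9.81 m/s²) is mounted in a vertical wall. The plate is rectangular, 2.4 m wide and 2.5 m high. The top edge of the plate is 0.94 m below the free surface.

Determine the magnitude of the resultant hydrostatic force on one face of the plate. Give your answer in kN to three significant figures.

F ≈ 132 kN

γ = ρg = 1025 × 9.81 / 1000 = 10.05525 kN/m³.
The centroid lies 2.5/2 = 1.25 m below the top edge, so the centroid depth is h_c = 0.94 + 1.25 = 2.19 m.
A = 2.4 × 2.5 = 6 m².
Resultant F = γ·h_c·A = 10.05525 × 2.19 × 6 = 132.126 kN.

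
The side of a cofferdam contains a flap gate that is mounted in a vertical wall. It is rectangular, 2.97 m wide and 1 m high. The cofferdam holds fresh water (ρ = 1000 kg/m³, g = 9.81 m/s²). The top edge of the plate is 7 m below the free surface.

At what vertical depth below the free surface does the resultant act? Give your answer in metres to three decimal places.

h_p = 7.511 m

γ = ρg = 1000 × 9.81 = 9810 N/m³ = 9.81 kN/m³.
The centroid lies 1/2 = 0.5 m below the top edge, so the centroid depth is h_c = 7 + 0.5 = 7.5 m.
A = 2.97 × 1 = 2.97 m².
Resultant F = γ·h_c·A = 9.81 × 7.5 × 2.97 = 218.518 kN.
I_c = b·h³/12 = 2.97 × 1³/12 = 0.2475 m⁴.
Centre of pressure: y_p = y_c + I_c/(y_c·A) = 7.5 + 0.2475/(7.5 × 2.97) = 7.5 + 0.0111111 = 7.51111 m along the plane.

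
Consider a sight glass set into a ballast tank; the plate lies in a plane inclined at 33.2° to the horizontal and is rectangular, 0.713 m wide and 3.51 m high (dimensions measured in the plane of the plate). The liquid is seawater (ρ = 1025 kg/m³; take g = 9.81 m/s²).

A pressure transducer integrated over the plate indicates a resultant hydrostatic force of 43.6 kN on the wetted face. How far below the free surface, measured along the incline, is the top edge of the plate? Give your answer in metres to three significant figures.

y_top ≈ 1.41 m

γ = ρg = 1025 × 9.81 / 1000 = 10.05525 kN/m³.
A = 0.713 × 3.51 = 2.50263 m².
From F = γ·h_c·A, the centroid depth is h_c = 43.6/(10.05525 × 2.50263) = 1.73259 m.
Let θ = 33.2° be the plate's angle to the horizontal; measure y along the incline from where the plane meets the free surface. Vertical depth h = y·sinθ with sinθ = 0.547563.
Along the incline, y_c = h_c/sinθ = 1.73259/0.547563 = 3.16418 m.
The centroid lies 3.51/2 = 1.755 m below the top edge, so the top edge sits at y_top = 3.16418 − 1.755 = 1.40918 m along the incline.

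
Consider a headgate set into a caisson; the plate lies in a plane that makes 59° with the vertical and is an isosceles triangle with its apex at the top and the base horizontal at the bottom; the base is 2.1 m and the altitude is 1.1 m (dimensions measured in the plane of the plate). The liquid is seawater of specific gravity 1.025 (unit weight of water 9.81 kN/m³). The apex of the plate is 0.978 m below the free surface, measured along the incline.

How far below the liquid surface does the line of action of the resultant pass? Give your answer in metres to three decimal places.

γ = 1.025 × 9.81 = 10.05525 kN/m³.
The plate makes 59° with the vertical, i.e. θ = 90° − 59° = 31° to the horizontal. Measuring y along the incline from the free-surface line, vertical depth h = y·sinθ with sinθ = 0.515038.
With the apex up, the centroid sits 2h/3 = 2 × 1.1/3 = 0.733333 m below the apex, so y_c = 0.978 + 0.733333 = 1.71133 m and h_c = 1.71133 × 0.515038 = 0.8814 m.
A = ½ × 2.1 × 1.1 = 1.155 m².
Resultant F = γ·h_c·A = 10.05525 × 0.8814 × 1.155 = 10.2364 kN.
I_c = b·h³/36 = 2.1 × 1.1³/36 = 0.0776417 m⁴.
Centre of pressure: y_p = y_c + I_c/(y_c·A) = 1.71133 + 0.0776417/(1.71133 × 1.155) = 1.71133 + 0.0392807 = 1.75061 m along the plane.
Vertically, h_p = y_p·sinθ = 1.75061 × 0.515038 = 0.901631 m.

h_p = 0.902 m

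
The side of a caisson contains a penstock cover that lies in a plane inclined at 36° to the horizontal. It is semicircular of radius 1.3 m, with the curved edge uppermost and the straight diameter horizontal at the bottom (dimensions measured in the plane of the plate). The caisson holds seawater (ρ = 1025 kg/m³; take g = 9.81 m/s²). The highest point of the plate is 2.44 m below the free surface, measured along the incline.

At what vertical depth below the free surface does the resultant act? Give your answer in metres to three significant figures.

h_p = 1.90 m

γ = ρg = 1025 × 9.81 / 1000 = 10.05525 kN/m³.
Let θ = 36° be the plate's angle to the horizontal; measure y along the incline from where the plane meets the free surface. Vertical depth h = y·sinθ with sinθ = 0.587785.
The centroid lies 4r/(3π) = 0.551737 m above the diameter, so r − 4r/(3π) = 1.3 − 0.551737 = 0.748263 m below the topmost point, so y_c = 2.44 + 0.748263 = 3.18826 m and h_c = 3.18826 × 0.587785 = 1.87401 m.
A = πr²/2 = π × 1.3²/2 = 2.65465 m².
Resultant F = γ·h_c·A = 10.05525 × 1.87401 × 2.65465 = 50.0233 kN.
I_c = (π/8 − 8/(9π))·r⁴ = 0.109757 × 1.3⁴ = 0.313477 m⁴.
Centre of pressure: y_p = y_c + I_c/(y_c·A) = 3.18826 + 0.313477/(3.18826 × 2.65465) = 3.18826 + 0.0370378 = 3.2253 m along the plane.
Vertically, h_p = y_p·sinθ = 3.2253 × 0.587785 = 1.89578 m.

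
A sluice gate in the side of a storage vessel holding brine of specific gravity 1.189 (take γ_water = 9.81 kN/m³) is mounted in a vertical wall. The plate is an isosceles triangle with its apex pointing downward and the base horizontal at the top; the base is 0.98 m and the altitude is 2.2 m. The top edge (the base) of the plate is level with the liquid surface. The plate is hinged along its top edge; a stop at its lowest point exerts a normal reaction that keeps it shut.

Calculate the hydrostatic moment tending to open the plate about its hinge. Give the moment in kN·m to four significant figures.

γ = 1.189 × 9.81 = 11.66409 kN/m³.
With the apex down, the centroid sits h/3 = 2.2/3 = 0.733333 m below the base (the top edge), so the centroid depth is h_c = 0.733333 m.
A = ½ × 0.98 × 2.2 = 1.078 m².
Resultant F = γ·h_c·A = 11.66409 × 0.733333 × 1.078 = 9.22085 kN.
I_c = b·h³/36 = 0.98 × 2.2³/36 = 0.289862 m⁴.
Centre of pressure: y_p = y_c + I_c/(y_c·A) = 0.733333 + 0.289862/(0.733333 × 1.078) = 0.733333 + 0.366667 = 1.1 m along the plane.
The resultant acts 0.733333 + 0.366667 = 1.1 m (along the plate) below the hinge at the top edge, so the moment about the hinge is M = F × 1.1 = 9.22085 × 1.1 = 10.1429 kN·m.

M ≈ 10.14 kN·m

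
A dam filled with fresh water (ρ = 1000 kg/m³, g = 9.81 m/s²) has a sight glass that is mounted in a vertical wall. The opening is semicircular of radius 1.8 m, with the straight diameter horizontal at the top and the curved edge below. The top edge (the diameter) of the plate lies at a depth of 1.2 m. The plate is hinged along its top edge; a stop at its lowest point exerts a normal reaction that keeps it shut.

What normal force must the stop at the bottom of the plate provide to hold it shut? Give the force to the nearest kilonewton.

P ≈ 48 kN

γ = ρg = 1000 × 9.81 = 9810 N/m³ = 9.81 kN/m³.
The centroid of a semicircle lies 4r/(3π) = 0.763944 m from the diameter, here below the top edge, so the centroid depth is h_c = 1.2 + 0.763944 = 1.96394 m.
A = πr²/2 = π × 1.8²/2 = 5.08938 m².
Resultant F = γ·h_c·A = 9.81 × 1.96394 × 5.08938 = 98.0533 kN.
I_c = (π/8 − 8/(9π))·r⁴ = 0.109757 × 1.8⁴ = 1.15219 m⁴.
Centre of pressure: y_p = y_c + I_c/(y_c·A) = 1.96394 + 1.15219/(1.96394 × 5.08938) = 1.96394 + 0.115274 = 2.07921 m along the plane.
The resultant acts 0.763944 + 0.115274 = 0.879218 m (along the plate) below the hinge at the top edge, so the moment about the hinge is M = F × 0.879218 = 98.0533 × 0.879218 = 86.2102 kN·m.
A normal force at the bottom, 1.8 m from the hinge, must supply this moment: P = 86.2102/1.8 = 47.8946 kN.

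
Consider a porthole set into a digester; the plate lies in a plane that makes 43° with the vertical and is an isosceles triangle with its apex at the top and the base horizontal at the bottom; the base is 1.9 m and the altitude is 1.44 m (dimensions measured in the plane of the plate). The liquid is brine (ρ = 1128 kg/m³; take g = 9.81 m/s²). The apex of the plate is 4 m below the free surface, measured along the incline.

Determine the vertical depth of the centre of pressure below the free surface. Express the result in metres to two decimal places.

h_p = 3.64 m

γ = ρg = 1128 × 9.81 / 1000 = 11.06568 kN/m³.
The plate makes 43° with the vertical, i.e. θ = 90° − 43° = 47° to the horizontal. Measuring y along the incline from the free-surface line, vertical depth h = y·sinθ with sinθ = 0.731354.
With the apex up, the centroid sits 2h/3 = 2 × 1.44/3 = 0.96 m below the apex, so y_c = 4 + 0.96 = 4.96 m and h_c = 4.96 × 0.731354 = 3.62752 m.
A = ½ × 1.9 × 1.44 = 1.368 m².
Resultant F = γ·h_c·A = 11.06568 × 3.62752 × 1.368 = 54.9129 kN.
I_c = b·h³/36 = 1.9 × 1.44³/36 = 0.157594 m⁴.
Centre of pressure: y_p = y_c + I_c/(y_c·A) = 4.96 + 0.157594/(4.96 × 1.368) = 4.96 + 0.0232259 = 4.98323 m along the plane.
Vertically, h_p = y_p·sinθ = 4.98323 × 0.731354 = 3.64451 m.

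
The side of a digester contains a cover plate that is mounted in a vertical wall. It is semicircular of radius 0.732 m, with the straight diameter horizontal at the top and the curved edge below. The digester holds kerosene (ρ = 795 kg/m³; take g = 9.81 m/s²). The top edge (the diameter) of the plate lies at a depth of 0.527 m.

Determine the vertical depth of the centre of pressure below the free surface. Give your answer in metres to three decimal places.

h_p = 0.882 m

γ = ρg = 795 × 9.81 / 1000 = 7.79895 kN/m³.
The centroid of a semicircle lies 4r/(3π) = 0.31067 m from the diameter, here below the top edge, so the centroid depth is h_c = 0.527 + 0.31067 = 0.83767 m.
A = πr²/2 = π × 0.732²/2 = 0.84167 m².
Resultant F = γ·h_c·A = 7.79895 × 0.83767 × 0.84167 = 5.49859 kN.
I_c = (π/8 − 8/(9π))·r⁴ = 0.109757 × 0.732⁴ = 0.031512 m⁴.
Centre of pressure: y_p = y_c + I_c/(y_c·A) = 0.83767 + 0.031512/(0.83767 × 0.84167) = 0.83767 + 0.0446952 = 0.882365 m along the plane.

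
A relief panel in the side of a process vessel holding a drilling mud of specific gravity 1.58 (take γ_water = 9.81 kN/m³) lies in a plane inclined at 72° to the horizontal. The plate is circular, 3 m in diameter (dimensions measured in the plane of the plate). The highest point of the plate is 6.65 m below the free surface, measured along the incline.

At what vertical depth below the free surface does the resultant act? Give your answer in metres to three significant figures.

h_p = 7.82 m

γ = 1.58 × 9.81 = 15.4998 kN/m³.
Let θ = 72° be the plate's angle to the horizontal; measure y along the incline from where the plane meets the free surface. Vertical depth h = y·sinθ with sinθ = 0.951057.
The centroid is at the centre, 1.5 m below the top of the plate, so y_c = 6.65 + 1.5 = 8.15 m and h_c = 8.15 × 0.951057 = 7.75111 m.
A = π(1.5)² = 7.06858 m².
Resultant F = γ·h_c·A = 15.4998 × 7.75111 × 7.06858 = 849.224 kN.
I_c = πr⁴/4 = π × 1.5⁴/4 = 3.97608 m⁴.
Centre of pressure: y_p = y_c + I_c/(y_c·A) = 8.15 + 3.97608/(8.15 × 7.06858) = 8.15 + 0.0690185 = 8.21902 m along the plane.
Vertically, h_p = y_p·sinθ = 8.21902 × 0.951057 = 7.81676 m.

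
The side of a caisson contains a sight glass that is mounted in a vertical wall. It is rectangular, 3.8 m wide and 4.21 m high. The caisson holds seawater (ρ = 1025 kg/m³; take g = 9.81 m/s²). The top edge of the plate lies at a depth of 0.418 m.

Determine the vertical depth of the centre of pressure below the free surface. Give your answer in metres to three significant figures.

γ = ρg = 1025 × 9.81 / 1000 = 10.05525 kN/m³.
The centroid lies 4.21/2 = 2.105 m below the top edge, so the centroid depth is h_c = 0.418 + 2.105 = 2.523 m.
A = 3.8 × 4.21 = 15.998 m².
Resultant F = γ·h_c·A = 10.05525 × 2.523 × 15.998 = 405.86 kN.
I_c = b·h³/12 = 3.8 × 4.21³/12 = 23.6292 m⁴.
Centre of pressure: y_p = y_c + I_c/(y_c·A) = 2.523 + 23.6292/(2.523 × 15.998) = 2.523 + 0.585418 = 3.10842 m along the plane.

h_p = 3.11 m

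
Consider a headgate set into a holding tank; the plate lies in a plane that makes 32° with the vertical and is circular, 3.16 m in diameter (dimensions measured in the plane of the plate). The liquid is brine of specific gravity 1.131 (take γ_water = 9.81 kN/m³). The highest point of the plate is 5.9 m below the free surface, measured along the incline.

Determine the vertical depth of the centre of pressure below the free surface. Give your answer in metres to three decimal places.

γ = 1.131 × 9.81 = 11.09511 kN/m³.
The plate makes 32° with the vertical, i.e. θ = 90° − 32° = 58° to the horizontal. Measuring y along the incline from the free-surface line, vertical depth h = y·sinθ with sinθ = 0.848048.
The centroid is at the centre, 1.58 m below the top of the plate, so y_c = 5.9 + 1.58 = 7.48 m and h_c = 7.48 × 0.848048 = 6.3434 m.
A = π(1.58)² = 7.84267 m².
Resultant F = γ·h_c·A = 11.09511 × 6.3434 × 7.84267 = 551.973 kN.
I_c = πr⁴/4 = π × 1.58⁴/4 = 4.89461 m⁴.
Centre of pressure: y_p = y_c + I_c/(y_c·A) = 7.48 + 4.89461/(7.48 × 7.84267) = 7.48 + 0.0834358 = 7.56344 m along the plane.
Vertically, h_p = y_p·sinθ = 7.56344 × 0.848048 = 6.41416 m.

h_p = 6.414 m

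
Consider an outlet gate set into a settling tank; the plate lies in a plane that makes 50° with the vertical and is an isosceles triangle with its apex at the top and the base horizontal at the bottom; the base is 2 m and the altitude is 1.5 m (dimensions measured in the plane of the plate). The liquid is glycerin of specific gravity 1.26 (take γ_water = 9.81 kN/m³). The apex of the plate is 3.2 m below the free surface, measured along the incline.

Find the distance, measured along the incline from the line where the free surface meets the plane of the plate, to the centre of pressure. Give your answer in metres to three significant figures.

γ = 1.26 × 9.81 = 12.3606 kN/m³.
The plate makes 50° with the vertical, i.e. θ = 90° − 50° = 40° to the horizontal. Measuring y along the incline from the free-surface line, vertical depth h = y·sinθ with sinθ = 0.642788.
With the apex up, the centroid sits 2h/3 = 2 × 1.5/3 = 1 m below the apex, so y_c = 3.2 + 1 = 4.2 m and h_c = 4.2 × 0.642788 = 2.69971 m.
A = ½ × 2 × 1.5 = 1.5 m².
Resultant F = γ·h_c·A = 12.3606 × 2.69971 × 1.5 = 50.0551 kN.
I_c = b·h³/36 = 2 × 1.5³/36 = 0.1875 m⁴.
Centre of pressure: y_p = y_c + I_c/(y_c·A) = 4.2 + 0.1875/(4.2 × 1.5) = 4.2 + 0.0297619 = 4.22976 m along the plane.

y_p = 4.23 m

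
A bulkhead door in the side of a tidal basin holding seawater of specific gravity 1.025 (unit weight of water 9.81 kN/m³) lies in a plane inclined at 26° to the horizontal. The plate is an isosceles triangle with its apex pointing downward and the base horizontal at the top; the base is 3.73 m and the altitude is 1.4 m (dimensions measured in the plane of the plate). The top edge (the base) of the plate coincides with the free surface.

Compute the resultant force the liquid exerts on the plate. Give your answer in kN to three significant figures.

γ = 1.025 × 9.81 = 10.05525 kN/m³.
Let θ = 26° be the plate's angle to the horizontal; measure y along the incline from where the plane meets the free surface. Vertical depth h = y·sinθ with sinθ = 0.438371.
With the apex down, the centroid sits h/3 = 1.4/3 = 0.466667 m below the base (the top edge), so y_c = 0.466667 m and h_c = 0.466667 × 0.438371 = 0.204573 m.
A = ½ × 3.73 × 1.4 = 2.611 m².
Resultant F = γ·h_c·A = 10.05525 × 0.204573 × 2.611 = 5.37091 kN.

F ≈ 5.37 kN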